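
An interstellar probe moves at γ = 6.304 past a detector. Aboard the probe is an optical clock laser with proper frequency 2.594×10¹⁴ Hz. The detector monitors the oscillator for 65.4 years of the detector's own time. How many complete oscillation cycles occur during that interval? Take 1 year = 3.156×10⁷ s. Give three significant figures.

γ = 6.304
During 65.4 years of lab time, the oscillator's proper time advances by τ = Δt/γ = 65.4/6.304 = 10.37 years = 3.274×10⁸ s.
N = f × τ = 2.594×10¹⁴ × 3.274×10⁸ = 8.493×10²².

N = 8.49×10²²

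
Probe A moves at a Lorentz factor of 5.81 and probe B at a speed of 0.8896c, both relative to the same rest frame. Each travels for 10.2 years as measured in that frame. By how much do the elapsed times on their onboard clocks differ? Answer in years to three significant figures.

|τ_A − τ_B| = 2.90 years

A: γ = 5.81; τ_A = 10.2/5.810 = 1.756 years.
B: γ = 1/√(1 − 0.8896²) = 1/√0.2086 = 2.189; τ_B = 10.2/2.189 = 4.659 years.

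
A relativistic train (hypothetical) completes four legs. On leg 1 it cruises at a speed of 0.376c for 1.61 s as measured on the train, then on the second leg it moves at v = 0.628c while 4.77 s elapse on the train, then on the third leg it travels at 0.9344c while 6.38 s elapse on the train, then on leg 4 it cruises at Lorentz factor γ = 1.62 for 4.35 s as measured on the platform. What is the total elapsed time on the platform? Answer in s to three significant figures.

Leg 1: γ = 1/√(1 − 0.376²) = 1/√0.8586 = 1.079; Δt_1 = 1.079 × 1.61 = 1.737 s.
Leg 2: γ = 1/√(1 − 0.628²) = 1/√0.6056 = 1.285; Δt_2 = 1.285 × 4.77 = 6.129 s.
Leg 3: γ = 1/√(1 − 0.9344²) = 1/√0.1269 = 2.807; Δt_3 = 2.807 × 6.38 = 17.91 s.
Leg 4: 4.35 s is already measured on the platform.
Total: 1.737 + 6.129 + 17.91 + 4.350 s.

Δt = 30.1 s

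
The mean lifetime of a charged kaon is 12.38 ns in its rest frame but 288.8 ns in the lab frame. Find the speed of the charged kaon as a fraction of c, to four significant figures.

γ = Δt/τ₀ = 288.8/12.38 = 23.33
β = √(1 − 1/γ²) = √(1 − 0.001838) = √0.9982

β = 0.9991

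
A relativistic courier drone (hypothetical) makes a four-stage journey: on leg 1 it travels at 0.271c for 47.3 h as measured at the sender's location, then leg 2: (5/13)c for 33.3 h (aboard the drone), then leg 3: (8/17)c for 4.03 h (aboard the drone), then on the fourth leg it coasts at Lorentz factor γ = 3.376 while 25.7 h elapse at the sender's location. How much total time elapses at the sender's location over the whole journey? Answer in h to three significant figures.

Δt = 114 h

Leg 1: 47.3 h is already measured at the sender's location.
Leg 2: γ = 1/√(1 − (5/13)²) = 13/12 ≈ 1.083; Δt_2 = 1.083 × 33.3 = 36.07 h.
Leg 3: γ = 1/√(1 − (8/17)²) = 17/15 ≈ 1.133; Δt_3 = 1.133 × 4.03 = 4.567 h.
Leg 4: 25.7 h is already measured at the sender's location.
Total: 47.30 + 36.07 + 4.567 + 25.70 h.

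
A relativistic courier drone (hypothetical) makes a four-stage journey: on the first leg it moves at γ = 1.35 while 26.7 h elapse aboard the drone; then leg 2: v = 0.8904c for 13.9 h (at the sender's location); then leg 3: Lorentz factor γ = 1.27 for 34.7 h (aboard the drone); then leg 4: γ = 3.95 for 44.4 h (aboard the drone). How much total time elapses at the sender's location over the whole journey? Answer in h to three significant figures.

Δt = 269 h

Leg 1: γ = 1.35; Δt_1 = 1.350 × 26.7 = 36.05 h.
Leg 2: 13.9 h is already measured at the sender's location.
Leg 3: γ = 1.27; Δt_3 = 1.270 × 34.7 = 44.07 h.
Leg 4: γ = 3.95; Δt_4 = 3.950 × 44.4 = 175.4 h.
Total: 36.05 + 13.90 + 44.07 + 175.4 h.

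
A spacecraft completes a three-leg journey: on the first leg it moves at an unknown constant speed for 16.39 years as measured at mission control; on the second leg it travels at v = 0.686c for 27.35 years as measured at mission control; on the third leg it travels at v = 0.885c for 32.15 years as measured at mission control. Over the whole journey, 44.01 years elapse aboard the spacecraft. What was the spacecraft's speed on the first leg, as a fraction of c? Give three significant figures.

Leg 1: speed unknown; τ_1 = 16.39/γ_1.
Leg 2: γ = 1/√(1 − 0.686²) = 1/√0.5294 = 1.374; τ_2 = 27.35/1.374 = 19.90 years.
Leg 3: γ = 1/√(1 − 0.885²) = 1/√0.2168 = 2.148; τ_3 = 32.15/2.148 = 14.97 years.
Total proper time: τ_1 + 19.90 + 14.97 = 44.01, so τ_1 = 44.01 − 34.87 = 9.141 years.
γ_1 = 16.39/9.141 = 1.793; β = √(1 − 1/γ²) = √0.6889.

β = 0.830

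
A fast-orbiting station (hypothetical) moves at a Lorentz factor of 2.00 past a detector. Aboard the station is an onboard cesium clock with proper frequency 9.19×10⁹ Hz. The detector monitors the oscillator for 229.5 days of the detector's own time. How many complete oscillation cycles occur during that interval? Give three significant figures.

N = 9.11×10¹⁶

γ = 2.00
During 229.5 days of lab time, the oscillator's proper time advances by τ = Δt/γ = 229.5/2.000 = 114.8 days = 9.914×10⁶ s.
N = f × τ = 9.19×10⁹ × 9.914×10⁶ = 9.111×10¹⁶.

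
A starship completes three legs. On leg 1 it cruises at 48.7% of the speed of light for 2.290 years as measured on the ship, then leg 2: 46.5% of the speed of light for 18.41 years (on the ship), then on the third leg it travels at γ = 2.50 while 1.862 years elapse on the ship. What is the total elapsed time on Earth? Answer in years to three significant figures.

Leg 1: β = 0.487; γ = 1/√(1 − 0.487²) = 1/√0.7628 = 1.145; Δt_1 = 1.145 × 2.290 = 2.622 years.
Leg 2: β = 0.465; γ = 1/√(1 − 0.465²) = 1/√0.7838 = 1.130; Δt_2 = 1.130 × 18.41 = 20.79 years.
Leg 3: γ = 2.50; Δt_3 = 2.500 × 1.862 = 4.655 years.
Total: 2.622 + 20.79 + 4.655 years.

Δt = 28.1 years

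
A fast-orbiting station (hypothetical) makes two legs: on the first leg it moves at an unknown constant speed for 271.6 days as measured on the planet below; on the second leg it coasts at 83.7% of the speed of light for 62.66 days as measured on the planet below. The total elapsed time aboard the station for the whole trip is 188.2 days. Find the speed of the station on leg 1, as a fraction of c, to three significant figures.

β = 0.824

Leg 1: speed unknown; τ_1 = 271.6/γ_1.
Leg 2: β = 0.837; γ = 1/√(1 − 0.837²) = 1/√0.2994 = 1.827; τ_2 = 62.66/1.827 = 34.29 days.
Total proper time: τ_1 + 34.29 = 188.2, so τ_1 = 188.2 − 34.29 = 153.9 days.
γ_1 = 271.6/153.9 = 1.765; β = √(1 − 1/γ²) = √0.6789.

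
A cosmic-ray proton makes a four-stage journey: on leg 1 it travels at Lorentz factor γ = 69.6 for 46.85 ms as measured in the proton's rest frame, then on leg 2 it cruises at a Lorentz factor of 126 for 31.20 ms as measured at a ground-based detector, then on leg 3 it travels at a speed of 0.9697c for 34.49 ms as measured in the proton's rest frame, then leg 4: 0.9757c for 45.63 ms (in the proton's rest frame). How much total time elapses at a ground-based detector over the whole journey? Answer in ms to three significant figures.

Δt = 3640 ms

Leg 1: γ = 69.6; Δt_1 = 69.60 × 46.85 = 3261 ms.
Leg 2: 31.20 ms is already measured at a ground-based detector.
Leg 3: γ = 1/√(1 − 0.9697²) = 1/√0.05968 = 4.093; Δt_3 = 4.093 × 34.49 = 141.2 ms.
Leg 4: γ = 1/√(1 − 0.9757²) = 1/√0.04801 = 4.564; Δt_4 = 4.564 × 45.63 = 208.3 ms.
Total: 3261 + 31.20 + 141.2 + 208.3 ms.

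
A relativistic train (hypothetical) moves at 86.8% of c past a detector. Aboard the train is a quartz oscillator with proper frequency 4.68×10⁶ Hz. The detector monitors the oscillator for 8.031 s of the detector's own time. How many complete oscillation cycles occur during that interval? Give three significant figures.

β = 0.868; γ = 1/√(1 − 0.868²) = 1/√0.2466 = 2.014
During 8.031 s of lab time, the oscillator's proper time advances by τ = Δt/γ = 8.031/2.014 = 3.988 s = 3.988×10⁰ s.
N = f × τ = 4.68×10⁶ × 3.988×10⁰ = 1.866×10⁷.

N = 1.87×10⁷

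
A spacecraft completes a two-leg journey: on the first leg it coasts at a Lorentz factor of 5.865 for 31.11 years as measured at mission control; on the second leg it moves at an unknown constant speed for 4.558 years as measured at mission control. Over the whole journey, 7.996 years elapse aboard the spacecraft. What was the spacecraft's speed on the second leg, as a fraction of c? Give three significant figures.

β = 0.807

Leg 1: γ = 5.865; τ_1 = 31.11/5.865 = 5.304 years.
Leg 2: speed unknown; τ_2 = 4.558/γ_2.
Total proper time: 5.304 + τ_2 = 7.996, so τ_2 = 7.996 − 5.304 = 2.692 years.
γ_2 = 4.558/2.692 = 1.693; β = √(1 − 1/γ²) = √0.6513.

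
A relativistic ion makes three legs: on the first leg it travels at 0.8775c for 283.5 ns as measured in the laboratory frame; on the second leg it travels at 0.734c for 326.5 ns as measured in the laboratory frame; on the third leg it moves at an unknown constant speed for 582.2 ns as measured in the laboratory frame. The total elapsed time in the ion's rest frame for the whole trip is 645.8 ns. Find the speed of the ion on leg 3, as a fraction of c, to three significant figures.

β = 0.869

Leg 1: γ = 1/√(1 − 0.8775²) = 1/√0.2300 = 2.085; τ_1 = 283.5/2.085 = 136.0 ns.
Leg 2: γ = 1/√(1 − 0.734²) = 1/√0.4612 = 1.472; τ_2 = 326.5/1.472 = 221.7 ns.
Leg 3: speed unknown; τ_3 = 582.2/γ_3.
Total proper time: 136.0 + 221.7 + τ_3 = 645.8, so τ_3 = 645.8 − 357.7 = 288.1 ns.
γ_3 = 582.2/288.1 = 2.021; β = √(1 − 1/γ²) = √0.7551.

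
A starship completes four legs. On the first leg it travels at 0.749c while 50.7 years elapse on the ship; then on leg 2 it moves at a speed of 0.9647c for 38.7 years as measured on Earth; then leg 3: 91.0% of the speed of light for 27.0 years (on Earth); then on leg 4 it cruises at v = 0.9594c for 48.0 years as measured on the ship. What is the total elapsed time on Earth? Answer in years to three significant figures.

Δt = 312 years

Leg 1: γ = 1/√(1 − 0.749²) = 1/√0.4390 = 1.509; Δt_1 = 1.509 × 50.7 = 76.52 years.
Leg 2: 38.7 years is already measured on Earth.
Leg 3: 27.0 years is already measured on Earth.
Leg 4: γ = 1/√(1 − 0.9594²) = 1/√0.07955 = 3.545; Δt_4 = 3.545 × 48.0 = 170.2 years.
Total: 76.52 + 38.70 + 27.00 + 170.2 years.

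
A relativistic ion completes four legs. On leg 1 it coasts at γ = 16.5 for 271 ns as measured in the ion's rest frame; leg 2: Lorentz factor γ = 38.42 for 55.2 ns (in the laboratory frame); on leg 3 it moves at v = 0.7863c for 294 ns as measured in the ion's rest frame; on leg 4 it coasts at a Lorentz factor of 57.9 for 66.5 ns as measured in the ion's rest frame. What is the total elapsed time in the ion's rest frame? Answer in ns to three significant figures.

Leg 1: 271 ns is already measured in the ion's rest frame.
Leg 2: γ = 38.42; τ_2 = 55.2/38.42 = 1.437 ns.
Leg 3: 294 ns is already measured in the ion's rest frame.
Leg 4: 66.5 ns is already measured in the ion's rest frame.
Total: 271.0 + 1.437 + 294.0 + 66.50 ns.

τ = 633 ns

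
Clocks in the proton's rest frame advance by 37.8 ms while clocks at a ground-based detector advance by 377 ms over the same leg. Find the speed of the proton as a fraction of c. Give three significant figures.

β = 0.995

The proper time is measured in the proton's rest frame (both events occur at the proton's location); Δt is measured at a ground-based detector. γ = Δt/τ = 377/37.8 = 9.974.
β = √(1 − 1/γ²) = √(1 − 0.01005) = √0.9899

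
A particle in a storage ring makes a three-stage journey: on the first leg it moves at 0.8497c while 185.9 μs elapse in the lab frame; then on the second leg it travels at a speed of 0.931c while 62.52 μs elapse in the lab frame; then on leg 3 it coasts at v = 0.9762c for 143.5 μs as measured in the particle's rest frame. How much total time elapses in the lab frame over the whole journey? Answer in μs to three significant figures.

Leg 1: 185.9 μs is already measured in the lab frame.
Leg 2: 62.52 μs is already measured in the lab frame.
Leg 3: γ = 1/√(1 − 0.9762²) = 1/√0.04703 = 4.611; Δt_3 = 4.611 × 143.5 = 661.7 μs.
Total: 185.9 + 62.52 + 661.7 μs.

Δt = 910 μs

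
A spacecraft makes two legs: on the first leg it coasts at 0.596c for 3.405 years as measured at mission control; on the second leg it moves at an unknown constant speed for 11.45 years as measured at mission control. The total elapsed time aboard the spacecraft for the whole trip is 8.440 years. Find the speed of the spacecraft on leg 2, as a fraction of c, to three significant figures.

Leg 1: γ = 1/√(1 − 0.596²) = 1/√0.6448 = 1.245; τ_1 = 3.405/1.245 = 2.734 years.
Leg 2: speed unknown; τ_2 = 11.45/γ_2.
Total proper time: 2.734 + τ_2 = 8.440, so τ_2 = 8.440 − 2.734 = 5.706 years.
γ_2 = 11.45/5.706 = 2.007; β = √(1 − 1/γ²) = √0.7517.

β = 0.867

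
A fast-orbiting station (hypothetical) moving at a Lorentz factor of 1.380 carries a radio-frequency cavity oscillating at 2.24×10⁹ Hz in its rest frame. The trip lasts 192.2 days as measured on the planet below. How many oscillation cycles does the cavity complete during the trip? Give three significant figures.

N = 2.70×10¹⁶

γ = 1.380
The oscillator's own cycle count is N = f × τ where τ is the proper time aboard the station. τ = Δt/γ = 192.2/1.380 = 139.3 days = 1.203×10⁷ s.
N = 2.24×10⁹ × 1.203×10⁷ = 2.695×10¹⁶.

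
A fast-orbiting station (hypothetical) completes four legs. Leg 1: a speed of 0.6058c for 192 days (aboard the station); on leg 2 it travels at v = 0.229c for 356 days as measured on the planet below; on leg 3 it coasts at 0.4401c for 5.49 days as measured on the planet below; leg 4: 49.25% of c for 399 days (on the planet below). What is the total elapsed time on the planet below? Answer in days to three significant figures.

Leg 1: γ = 1/√(1 − 0.6058²) = 1/√0.6330 = 1.257; Δt_1 = 1.257 × 192 = 241.3 days.
Leg 2: 356 days is already measured on the planet below.
Leg 3: 5.49 days is already measured on the planet below.
Leg 4: 399 days is already measured on the planet below.
Total: 241.3 + 356.0 + 5.490 + 399.0 days.

Δt = 1000 days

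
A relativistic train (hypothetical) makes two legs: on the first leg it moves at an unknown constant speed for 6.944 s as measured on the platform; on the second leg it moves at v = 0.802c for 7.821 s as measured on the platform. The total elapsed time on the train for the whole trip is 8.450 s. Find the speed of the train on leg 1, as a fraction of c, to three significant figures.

β = 0.839

Leg 1: speed unknown; τ_1 = 6.944/γ_1.
Leg 2: γ = 1/√(1 − 0.802²) = 1/√0.3568 = 1.674; τ_2 = 7.821/1.674 = 4.672 s.
Total proper time: τ_1 + 4.672 = 8.450, so τ_1 = 8.450 − 4.672 = 3.778 s.
γ_1 = 6.944/3.778 = 1.838; β = √(1 − 1/γ²) = √0.7039.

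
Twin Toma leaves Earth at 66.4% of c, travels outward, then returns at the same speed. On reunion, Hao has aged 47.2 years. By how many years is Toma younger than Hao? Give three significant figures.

β = 0.664; γ = 1/√(1 − 0.664²) = 1/√0.5591 = 1.337
Toma's elapsed proper time: τ = 47.2/1.337 = 35.29 years.
Age gap = Δt − τ = 47.2 − 35.29 years.

Δt − τ = 11.9 years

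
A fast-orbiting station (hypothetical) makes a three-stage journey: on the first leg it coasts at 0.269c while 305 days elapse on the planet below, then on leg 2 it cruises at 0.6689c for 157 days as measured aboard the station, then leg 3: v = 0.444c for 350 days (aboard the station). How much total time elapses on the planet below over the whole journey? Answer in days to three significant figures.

Leg 1: 305 days is already measured on the planet below.
Leg 2: γ = 1/√(1 − 0.6689²) = 1/√0.5526 = 1.345; Δt_2 = 1.345 × 157 = 211.2 days.
Leg 3: γ = 1/√(1 − 0.444²) = 1/√0.8029 = 1.116; Δt_3 = 1.116 × 350 = 390.6 days.
Total: 305.0 + 211.2 + 390.6 days.

Δt = 907 days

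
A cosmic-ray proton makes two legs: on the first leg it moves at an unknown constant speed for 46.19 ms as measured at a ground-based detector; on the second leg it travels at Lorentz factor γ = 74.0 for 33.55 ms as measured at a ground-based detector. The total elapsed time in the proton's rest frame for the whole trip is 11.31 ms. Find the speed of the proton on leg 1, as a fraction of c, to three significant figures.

Leg 1: speed unknown; τ_1 = 46.19/γ_1.
Leg 2: γ = 74.0; τ_2 = 33.55/74.00 = 0.4534 ms.
Total proper time: τ_1 + 0.4534 = 11.31, so τ_1 = 11.31 − 0.4534 = 10.86 ms.
γ_1 = 46.19/10.86 = 4.255; β = √(1 − 1/γ²) = √0.9448.

β = 0.972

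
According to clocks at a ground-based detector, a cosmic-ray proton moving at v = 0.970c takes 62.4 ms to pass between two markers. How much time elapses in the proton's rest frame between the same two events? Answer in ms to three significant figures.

τ = 15.2 ms

γ = 1/√(1 − 0.970²) = 1/√0.05910 = 4.113
The interval measured at a ground-based detector is the dilated one; the clock in the proton's rest frame measures the proper time τ = Δt/γ = 62.4/4.113 ms.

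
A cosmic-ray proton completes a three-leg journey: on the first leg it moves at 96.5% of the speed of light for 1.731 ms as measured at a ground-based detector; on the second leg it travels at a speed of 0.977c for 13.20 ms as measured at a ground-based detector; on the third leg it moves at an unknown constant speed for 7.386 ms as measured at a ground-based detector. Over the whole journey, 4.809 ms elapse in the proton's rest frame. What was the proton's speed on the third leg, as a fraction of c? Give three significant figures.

Leg 1: β = 0.965; γ = 1/√(1 − 0.965²) = 1/√0.06878 = 3.813; τ_1 = 1.731/3.813 = 0.4540 ms.
Leg 2: γ = 1/√(1 − 0.977²) = 1/√0.04547 = 4.690; τ_2 = 13.20/4.690 = 2.815 ms.
Leg 3: speed unknown; τ_3 = 7.386/γ_3.
Total proper time: 0.4540 + 2.815 + τ_3 = 4.809, so τ_3 = 4.809 − 3.269 = 1.540 ms.
γ_3 = 7.386/1.540 = 4.795; β = √(1 − 1/γ²) = √0.9565.

β = 0.978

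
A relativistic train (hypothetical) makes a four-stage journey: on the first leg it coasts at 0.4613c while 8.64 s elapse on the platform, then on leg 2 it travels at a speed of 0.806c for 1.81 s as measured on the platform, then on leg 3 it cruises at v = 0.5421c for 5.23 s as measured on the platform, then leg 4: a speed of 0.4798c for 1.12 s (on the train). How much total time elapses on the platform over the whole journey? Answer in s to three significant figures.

Δt = 17.0 s

Leg 1: 8.64 s is already measured on the platform.
Leg 2: 1.81 s is already measured on the platform.
Leg 3: 5.23 s is already measured on the platform.
Leg 4: γ = 1/√(1 − 0.4798²) = 1/√0.7698 = 1.140; Δt_4 = 1.140 × 1.12 = 1.277 s.
Total: 8.640 + 1.810 + 5.230 + 1.277 s.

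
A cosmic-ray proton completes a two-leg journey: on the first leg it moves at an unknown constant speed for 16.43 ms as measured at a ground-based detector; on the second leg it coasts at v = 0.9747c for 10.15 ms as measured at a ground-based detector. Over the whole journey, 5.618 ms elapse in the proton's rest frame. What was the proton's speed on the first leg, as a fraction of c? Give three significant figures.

Leg 1: speed unknown; τ_1 = 16.43/γ_1.
Leg 2: γ = 1/√(1 − 0.9747²) = 1/√0.04996 = 4.474; τ_2 = 10.15/4.474 = 2.269 ms.
Total proper time: τ_1 + 2.269 = 5.618, so τ_1 = 5.618 − 2.269 = 3.349 ms.
γ_1 = 16.43/3.349 = 4.906; β = √(1 − 1/γ²) = √0.9584.

β = 0.979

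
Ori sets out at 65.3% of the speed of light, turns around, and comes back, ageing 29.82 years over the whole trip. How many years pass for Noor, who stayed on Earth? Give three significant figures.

Δt = 39.4 years

β = 0.653; γ = 1/√(1 − 0.653²) = 1/√0.5736 = 1.320
Earth-frame duration is the dilated interval: Δt = γτ = 1.320 × 29.82 years.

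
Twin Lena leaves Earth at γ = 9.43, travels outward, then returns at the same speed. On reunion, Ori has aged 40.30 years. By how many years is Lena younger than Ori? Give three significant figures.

γ = 9.43
Lena's elapsed proper time: τ = 40.30/9.430 = 4.274 years.
Age gap = Δt − τ = 40.30 − 4.274 years.

Δt − τ = 36.0 years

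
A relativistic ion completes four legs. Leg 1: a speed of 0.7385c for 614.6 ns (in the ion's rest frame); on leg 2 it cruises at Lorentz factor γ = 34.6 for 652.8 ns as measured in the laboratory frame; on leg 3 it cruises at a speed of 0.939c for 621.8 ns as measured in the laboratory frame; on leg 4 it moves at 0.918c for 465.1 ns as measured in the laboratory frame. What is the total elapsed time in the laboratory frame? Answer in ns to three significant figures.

Δt = 2650 ns

Leg 1: γ = 1/√(1 − 0.7385²) = 1/√0.4546 = 1.483; Δt_1 = 1.483 × 614.6 = 911.5 ns.
Leg 2: 652.8 ns is already measured in the laboratory frame.
Leg 3: 621.8 ns is already measured in the laboratory frame.
Leg 4: 465.1 ns is already measured in the laboratory frame.
Total: 911.5 + 652.8 + 621.8 + 465.1 ns.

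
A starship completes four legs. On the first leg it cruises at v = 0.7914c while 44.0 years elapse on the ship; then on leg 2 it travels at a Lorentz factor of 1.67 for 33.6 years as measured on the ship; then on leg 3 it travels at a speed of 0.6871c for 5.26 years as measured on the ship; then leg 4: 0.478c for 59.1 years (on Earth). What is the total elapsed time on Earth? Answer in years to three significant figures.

Leg 1: γ = 1/√(1 − 0.7914²) = 1/√0.3737 = 1.636; Δt_1 = 1.636 × 44.0 = 71.98 years.
Leg 2: γ = 1.67; Δt_2 = 1.670 × 33.6 = 56.11 years.
Leg 3: γ = 1/√(1 − 0.6871²) = 1/√0.5279 = 1.376; Δt_3 = 1.376 × 5.26 = 7.240 years.
Leg 4: 59.1 years is already measured on Earth.
Total: 71.98 + 56.11 + 7.240 + 59.10 years.

Δt = 194 years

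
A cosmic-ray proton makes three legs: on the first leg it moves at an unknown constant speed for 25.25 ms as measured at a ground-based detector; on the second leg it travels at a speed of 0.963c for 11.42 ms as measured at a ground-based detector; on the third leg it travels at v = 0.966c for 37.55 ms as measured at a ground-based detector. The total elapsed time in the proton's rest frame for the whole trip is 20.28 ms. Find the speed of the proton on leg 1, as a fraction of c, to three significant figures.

Leg 1: speed unknown; τ_1 = 25.25/γ_1.
Leg 2: γ = 1/√(1 − 0.963²) = 1/√0.07263 = 3.711; τ_2 = 11.42/3.711 = 3.078 ms.
Leg 3: γ = 1/√(1 − 0.966²) = 1/√0.06684 = 3.868; τ_3 = 37.55/3.868 = 9.708 ms.
Total proper time: τ_1 + 3.078 + 9.708 = 20.28, so τ_1 = 20.28 − 12.79 = 7.494 ms.
γ_1 = 25.25/7.494 = 3.369; β = √(1 − 1/γ²) = √0.9119.

β = 0.955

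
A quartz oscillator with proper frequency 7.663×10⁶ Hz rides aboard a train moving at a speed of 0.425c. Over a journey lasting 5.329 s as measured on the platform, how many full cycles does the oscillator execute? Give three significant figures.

N = 3.70×10⁷

γ = 1/√(1 − 0.425²) = 1/√0.8194 = 1.105
The oscillator's own cycle count is N = f × τ where τ is the proper time on the train. τ = Δt/γ = 5.329/1.105 = 4.824 s = 4.824×10⁰ s.
N = 7.663×10⁶ × 4.824×10⁰ = 3.696×10⁷.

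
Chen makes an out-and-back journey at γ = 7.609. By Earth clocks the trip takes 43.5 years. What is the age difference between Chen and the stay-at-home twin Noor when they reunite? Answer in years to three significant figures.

Δt − τ = 37.8 years

γ = 7.609
Chen's elapsed proper time: τ = 43.5/7.609 = 5.717 years.
Age gap = Δt − τ = 43.5 − 5.717 years.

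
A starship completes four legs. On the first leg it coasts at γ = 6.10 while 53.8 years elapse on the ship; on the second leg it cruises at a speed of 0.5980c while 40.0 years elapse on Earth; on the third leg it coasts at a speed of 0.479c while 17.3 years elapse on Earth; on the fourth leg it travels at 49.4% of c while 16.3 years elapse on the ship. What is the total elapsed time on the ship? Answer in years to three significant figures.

Leg 1: 53.8 years is already measured on the ship.
Leg 2: γ = 1/√(1 − 0.5980²) = 1/√0.6424 = 1.248; τ_2 = 40.0/1.248 = 32.06 years.
Leg 3: γ = 1/√(1 − 0.479²) = 1/√0.7706 = 1.139; τ_3 = 17.3/1.139 = 15.19 years.
Leg 4: 16.3 years is already measured on the ship.
Total: 53.80 + 32.06 + 15.19 + 16.30 years.

τ = 117 years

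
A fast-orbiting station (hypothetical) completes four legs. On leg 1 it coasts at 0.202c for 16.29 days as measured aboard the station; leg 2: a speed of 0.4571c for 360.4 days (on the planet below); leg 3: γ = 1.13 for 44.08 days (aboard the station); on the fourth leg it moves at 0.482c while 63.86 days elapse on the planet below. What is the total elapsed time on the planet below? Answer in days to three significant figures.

Δt = 491 days

Leg 1: γ = 1/√(1 − 0.202²) = 1/√0.9592 = 1.021; Δt_1 = 1.021 × 16.29 = 16.63 days.
Leg 2: 360.4 days is already measured on the planet below.
Leg 3: γ = 1.13; Δt_3 = 1.130 × 44.08 = 49.81 days.
Leg 4: 63.86 days is already measured on the planet below.
Total: 16.63 + 360.4 + 49.81 + 63.86 days.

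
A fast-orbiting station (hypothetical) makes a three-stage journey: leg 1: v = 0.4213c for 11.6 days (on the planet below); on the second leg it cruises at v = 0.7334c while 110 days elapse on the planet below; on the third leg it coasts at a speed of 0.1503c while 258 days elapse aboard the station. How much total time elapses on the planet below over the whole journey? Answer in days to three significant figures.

Leg 1: 11.6 days is already measured on the planet below.
Leg 2: 110 days is already measured on the planet below.
Leg 3: γ = 1/√(1 − 0.1503²) = 1/√0.9774 = 1.011; Δt_3 = 1.011 × 258 = 261.0 days.
Total: 11.60 + 110.0 + 261.0 days.

Δt = 383 days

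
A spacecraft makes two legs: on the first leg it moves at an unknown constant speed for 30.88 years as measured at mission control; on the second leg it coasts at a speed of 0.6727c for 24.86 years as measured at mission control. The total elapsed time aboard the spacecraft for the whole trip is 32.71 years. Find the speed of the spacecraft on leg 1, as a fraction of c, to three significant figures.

Leg 1: speed unknown; τ_1 = 30.88/γ_1.
Leg 2: γ = 1/√(1 − 0.6727²) = 1/√0.5475 = 1.352; τ_2 = 24.86/1.352 = 18.39 years.
Total proper time: τ_1 + 18.39 = 32.71, so τ_1 = 32.71 − 18.39 = 14.32 years.
γ_1 = 30.88/14.32 = 2.157; β = √(1 − 1/γ²) = √0.7851.

β = 0.886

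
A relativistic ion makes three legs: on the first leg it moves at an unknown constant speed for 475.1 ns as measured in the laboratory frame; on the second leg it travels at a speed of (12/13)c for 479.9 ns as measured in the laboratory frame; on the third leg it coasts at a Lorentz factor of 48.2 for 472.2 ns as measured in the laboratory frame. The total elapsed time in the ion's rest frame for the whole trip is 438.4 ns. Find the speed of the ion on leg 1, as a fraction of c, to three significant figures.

Leg 1: speed unknown; τ_1 = 475.1/γ_1.
Leg 2: γ = 1/√(1 − (12/13)²) = 13/5 = 2.600; τ_2 = 479.9/2.600 = 184.6 ns.
Leg 3: γ = 48.2; τ_3 = 472.2/48.20 = 9.797 ns.
Total proper time: τ_1 + 184.6 + 9.797 = 438.4, so τ_1 = 438.4 − 194.4 = 244.0 ns.
γ_1 = 475.1/244.0 = 1.947; β = √(1 − 1/γ²) = √0.7362.

β = 0.858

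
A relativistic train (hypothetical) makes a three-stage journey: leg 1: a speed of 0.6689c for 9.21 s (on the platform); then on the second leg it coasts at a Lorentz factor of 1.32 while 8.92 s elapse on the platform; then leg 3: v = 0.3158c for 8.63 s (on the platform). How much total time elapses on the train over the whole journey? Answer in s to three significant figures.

τ = 21.8 s

Leg 1: γ = 1/√(1 − 0.6689²) = 1/√0.5526 = 1.345; τ_1 = 9.21/1.345 = 6.846 s.
Leg 2: γ = 1.32; τ_2 = 8.92/1.320 = 6.758 s.
Leg 3: γ = 1/√(1 − 0.3158²) = 1/√0.9003 = 1.054; τ_3 = 8.63/1.054 = 8.188 s.
Total: 6.846 + 6.758 + 8.188 s.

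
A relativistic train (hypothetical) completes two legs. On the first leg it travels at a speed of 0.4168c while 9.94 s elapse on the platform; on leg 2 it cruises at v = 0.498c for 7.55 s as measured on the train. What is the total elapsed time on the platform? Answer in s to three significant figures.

Δt = 18.6 s

Leg 1: 9.94 s is already measured on the platform.
Leg 2: γ = 1/√(1 − 0.498²) = 1/√0.7520 = 1.153; Δt_2 = 1.153 × 7.55 = 8.706 s.
Total: 9.940 + 8.706 s.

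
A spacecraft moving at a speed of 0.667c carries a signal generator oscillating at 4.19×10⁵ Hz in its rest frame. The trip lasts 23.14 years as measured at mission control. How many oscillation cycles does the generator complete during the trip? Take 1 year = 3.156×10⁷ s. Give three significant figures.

N = 2.28×10¹⁴

γ = 1/√(1 − 0.667²) = 1/√0.5551 = 1.342
The oscillator's own cycle count is N = f × τ where τ is the proper time aboard the spacecraft. τ = Δt/γ = 23.14/1.342 = 17.24 years = 5.441×10⁸ s.
N = 4.19×10⁵ × 5.441×10⁸ = 2.280×10¹⁴.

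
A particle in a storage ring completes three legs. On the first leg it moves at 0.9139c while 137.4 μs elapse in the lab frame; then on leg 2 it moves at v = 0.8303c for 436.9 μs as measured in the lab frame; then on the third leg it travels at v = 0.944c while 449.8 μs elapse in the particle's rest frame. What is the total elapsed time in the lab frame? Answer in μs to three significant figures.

Leg 1: 137.4 μs is already measured in the lab frame.
Leg 2: 436.9 μs is already measured in the lab frame.
Leg 3: γ = 1/√(1 − 0.944²) = 1/√0.1089 = 3.031; Δt_3 = 3.031 × 449.8 = 1363 μs.
Total: 137.4 + 436.9 + 1363 μs.

Δt = 1940 μs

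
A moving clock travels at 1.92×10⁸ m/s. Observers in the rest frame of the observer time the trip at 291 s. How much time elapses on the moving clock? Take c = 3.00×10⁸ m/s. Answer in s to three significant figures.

β = 1.92×10⁸/3.00×10⁸ = 0.6400; γ = 1/√(1 − 0.6400²) = 1.301
The interval measured in the rest frame of the observer is the dilated one; the clock on the moving clock measures the proper time τ = Δt/γ = 291/1.301 s.

τ = 224 s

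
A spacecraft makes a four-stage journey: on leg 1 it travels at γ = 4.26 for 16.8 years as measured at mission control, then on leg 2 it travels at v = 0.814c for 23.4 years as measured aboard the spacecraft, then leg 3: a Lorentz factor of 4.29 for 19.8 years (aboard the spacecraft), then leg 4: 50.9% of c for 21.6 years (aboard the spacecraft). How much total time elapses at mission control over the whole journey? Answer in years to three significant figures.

Leg 1: 16.8 years is already measured at mission control.
Leg 2: γ = 1/√(1 − 0.814²) = 1/√0.3374 = 1.722; Δt_2 = 1.722 × 23.4 = 40.28 years.
Leg 3: γ = 4.29; Δt_3 = 4.290 × 19.8 = 84.94 years.
Leg 4: β = 0.509; γ = 1/√(1 − 0.509²) = 1/√0.7409 = 1.162; Δt_4 = 1.162 × 21.6 = 25.09 years.
Total: 16.80 + 40.28 + 84.94 + 25.09 years.

Δt = 167 years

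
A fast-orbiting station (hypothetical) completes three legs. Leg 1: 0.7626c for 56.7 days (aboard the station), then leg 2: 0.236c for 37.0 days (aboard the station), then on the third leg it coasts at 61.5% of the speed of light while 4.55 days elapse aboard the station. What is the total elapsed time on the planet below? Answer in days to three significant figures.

Leg 1: γ = 1/√(1 − 0.7626²) = 1/√0.4184 = 1.546; Δt_1 = 1.546 × 56.7 = 87.65 days.
Leg 2: γ = 1/√(1 − 0.236²) = 1/√0.9443 = 1.029; Δt_2 = 1.029 × 37.0 = 38.08 days.
Leg 3: β = 0.615; γ = 1/√(1 − 0.615²) = 1/√0.6218 = 1.268; Δt_3 = 1.268 × 4.55 = 5.770 days.
Total: 87.65 + 38.08 + 5.770 days.

Δt = 131 days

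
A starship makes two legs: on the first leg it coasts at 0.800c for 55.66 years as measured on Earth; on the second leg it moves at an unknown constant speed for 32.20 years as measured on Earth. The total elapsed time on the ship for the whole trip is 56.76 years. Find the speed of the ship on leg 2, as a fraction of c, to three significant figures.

Leg 1: γ = 1/√(1 − 0.800²) = 5/3 ≈ 1.667; τ_1 = 55.66/1.667 = 33.40 years.
Leg 2: speed unknown; τ_2 = 32.20/γ_2.
Total proper time: 33.40 + τ_2 = 56.76, so τ_2 = 56.76 − 33.40 = 23.36 years.
γ_2 = 32.20/23.36 = 1.378; β = √(1 − 1/γ²) = √0.4735.

β = 0.688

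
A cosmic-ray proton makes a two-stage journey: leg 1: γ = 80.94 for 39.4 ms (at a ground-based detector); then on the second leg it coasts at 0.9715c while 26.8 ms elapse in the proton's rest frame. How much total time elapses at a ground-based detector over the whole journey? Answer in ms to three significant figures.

Δt = 152 ms

Leg 1: 39.4 ms is already measured at a ground-based detector.
Leg 2: γ = 1/√(1 − 0.9715²) = 1/√0.05619 = 4.219; Δt_2 = 4.219 × 26.8 = 113.1 ms.
Total: 39.40 + 113.1 ms.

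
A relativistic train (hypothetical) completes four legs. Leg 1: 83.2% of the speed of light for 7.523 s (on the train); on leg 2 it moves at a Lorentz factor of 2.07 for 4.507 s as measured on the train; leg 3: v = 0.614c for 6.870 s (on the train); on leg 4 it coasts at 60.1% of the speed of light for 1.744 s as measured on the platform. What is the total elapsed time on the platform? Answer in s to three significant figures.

Δt = 33.3 s

Leg 1: β = 0.832; γ = 1/√(1 − 0.832²) = 1/√0.3078 = 1.803; Δt_1 = 1.803 × 7.523 = 13.56 s.
Leg 2: γ = 2.07; Δt_2 = 2.070 × 4.507 = 9.329 s.
Leg 3: γ = 1/√(1 − 0.614²) = 1/√0.6230 = 1.267; Δt_3 = 1.267 × 6.870 = 8.704 s.
Leg 4: 1.744 s is already measured on the platform.
Total: 13.56 + 9.329 + 8.704 + 1.744 s.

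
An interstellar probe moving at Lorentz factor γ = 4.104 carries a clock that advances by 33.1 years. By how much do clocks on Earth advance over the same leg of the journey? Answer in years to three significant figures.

γ = 4.104
The interval measured aboard the probe is the proper time (both events occur at the same place in that frame); the lab-frame interval is Δt = γτ = 4.104 × 33.1 years.

Δt = 136 years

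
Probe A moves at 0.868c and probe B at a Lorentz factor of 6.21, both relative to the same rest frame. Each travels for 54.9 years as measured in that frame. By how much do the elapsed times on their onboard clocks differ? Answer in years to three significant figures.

|τ_A − τ_B| = 18.4 years

A: γ = 1/√(1 − 0.868²) = 1/√0.2466 = 2.014; τ_A = 54.9/2.014 = 27.26 years.
B: γ = 6.21; τ_B = 54.9/6.210 = 8.841 years.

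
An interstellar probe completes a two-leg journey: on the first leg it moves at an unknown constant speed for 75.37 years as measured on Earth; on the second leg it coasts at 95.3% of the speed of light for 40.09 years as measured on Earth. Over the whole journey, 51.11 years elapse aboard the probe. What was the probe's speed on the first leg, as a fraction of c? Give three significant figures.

Leg 1: speed unknown; τ_1 = 75.37/γ_1.
Leg 2: β = 0.953; γ = 1/√(1 − 0.953²) = 1/√0.09179 = 3.301; τ_2 = 40.09/3.301 = 12.15 years.
Total proper time: τ_1 + 12.15 = 51.11, so τ_1 = 51.11 − 12.15 = 38.96 years.
γ_1 = 75.37/38.96 = 1.934; β = √(1 − 1/γ²) = √0.7327.

β = 0.856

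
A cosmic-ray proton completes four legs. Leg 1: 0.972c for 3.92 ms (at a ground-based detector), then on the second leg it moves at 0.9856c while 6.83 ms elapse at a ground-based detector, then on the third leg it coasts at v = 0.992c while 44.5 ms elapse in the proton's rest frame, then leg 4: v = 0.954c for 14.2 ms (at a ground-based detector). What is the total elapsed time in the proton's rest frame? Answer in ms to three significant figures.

τ = 50.8 ms

Leg 1: γ = 1/√(1 − 0.972²) = 1/√0.05522 = 4.256; τ_1 = 3.92/4.256 = 0.9211 ms.
Leg 2: γ = 1/√(1 − 0.9856²) = 1/√0.02859 = 5.914; τ_2 = 6.83/5.914 = 1.155 ms.
Leg 3: 44.5 ms is already measured in the proton's rest frame.
Leg 4: γ = 1/√(1 − 0.954²) = 1/√0.08988 = 3.335; τ_4 = 14.2/3.335 = 4.257 ms.
Total: 0.9211 + 1.155 + 44.50 + 4.257 ms.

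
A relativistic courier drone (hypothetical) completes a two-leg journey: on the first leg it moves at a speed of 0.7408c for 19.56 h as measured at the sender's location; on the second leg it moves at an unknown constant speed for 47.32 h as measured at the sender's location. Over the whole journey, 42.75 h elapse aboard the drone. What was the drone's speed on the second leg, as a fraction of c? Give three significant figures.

Leg 1: γ = 1/√(1 − 0.7408²) = 1/√0.4512 = 1.489; τ_1 = 19.56/1.489 = 13.14 h.
Leg 2: speed unknown; τ_2 = 47.32/γ_2.
Total proper time: 13.14 + τ_2 = 42.75, so τ_2 = 42.75 − 13.14 = 29.61 h.
γ_2 = 47.32/29.61 = 1.598; β = √(1 − 1/γ²) = √0.6084.

β = 0.780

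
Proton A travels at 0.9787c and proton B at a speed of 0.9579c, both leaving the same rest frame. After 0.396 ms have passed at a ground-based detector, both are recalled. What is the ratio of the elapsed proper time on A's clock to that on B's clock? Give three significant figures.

A: γ = 1/√(1 − 0.9787²) = 1/√0.04215 = 4.871. B: γ = 1/√(1 − 0.9579²) = 1/√0.08243 = 3.483.
τ_A/τ_B = γ_B/γ_A = 3.483/4.871 = 0.7151, so τ_A/τ_B = 0.7151.

τ_A/τ_B = 0.715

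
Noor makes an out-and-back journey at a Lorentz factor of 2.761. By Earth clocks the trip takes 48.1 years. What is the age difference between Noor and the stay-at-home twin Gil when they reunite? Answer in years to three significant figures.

Δt − τ = 30.7 years

γ = 2.761
Noor's elapsed proper time: τ = 48.1/2.761 = 17.42 years.
Age gap = Δt − τ = 48.1 − 17.42 years.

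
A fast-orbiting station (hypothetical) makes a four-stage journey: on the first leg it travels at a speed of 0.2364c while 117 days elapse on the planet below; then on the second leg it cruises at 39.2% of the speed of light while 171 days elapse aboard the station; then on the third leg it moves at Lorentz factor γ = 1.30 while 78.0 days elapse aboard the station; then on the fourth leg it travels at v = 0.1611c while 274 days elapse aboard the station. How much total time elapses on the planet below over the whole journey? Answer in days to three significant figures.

Δt = 682 days

Leg 1: 117 days is already measured on the planet below.
Leg 2: β = 0.392; γ = 1/√(1 − 0.392²) = 1/√0.8463 = 1.087; Δt_2 = 1.087 × 171 = 185.9 days.
Leg 3: γ = 1.30; Δt_3 = 1.300 × 78.0 = 101.4 days.
Leg 4: γ = 1/√(1 − 0.1611²) = 1/√0.9740 = 1.013; Δt_4 = 1.013 × 274 = 277.6 days.
Total: 117.0 + 185.9 + 101.4 + 277.6 days.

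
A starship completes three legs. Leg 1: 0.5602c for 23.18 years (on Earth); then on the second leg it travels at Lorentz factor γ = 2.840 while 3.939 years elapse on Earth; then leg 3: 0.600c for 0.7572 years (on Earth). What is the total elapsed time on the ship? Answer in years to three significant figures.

τ = 21.2 years

Leg 1: γ = 1/√(1 − 0.5602²) = 1/√0.6862 = 1.207; τ_1 = 23.18/1.207 = 19.20 years.
Leg 2: γ = 2.840; τ_2 = 3.939/2.840 = 1.387 years.
Leg 3: γ = 1/√(1 − 0.600²) = 5/4 = 1.250; τ_3 = 0.7572/1.250 = 0.6058 years.
Total: 19.20 + 1.387 + 0.6058 years.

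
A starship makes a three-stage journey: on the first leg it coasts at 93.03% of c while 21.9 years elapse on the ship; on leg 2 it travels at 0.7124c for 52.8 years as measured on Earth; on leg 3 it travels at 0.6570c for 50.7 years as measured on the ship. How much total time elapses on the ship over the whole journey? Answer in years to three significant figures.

Leg 1: 21.9 years is already measured on the ship.
Leg 2: γ = 1/√(1 − 0.7124²) = 1/√0.4925 = 1.425; τ_2 = 52.8/1.425 = 37.05 years.
Leg 3: 50.7 years is already measured on the ship.
Total: 21.90 + 37.05 + 50.70 years.

τ = 110 years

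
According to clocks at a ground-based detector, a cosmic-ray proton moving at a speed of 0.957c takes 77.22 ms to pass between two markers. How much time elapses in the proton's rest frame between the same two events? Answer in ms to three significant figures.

τ = 22.4 ms

γ = 1/√(1 − 0.957²) = 1/√0.08415 = 3.447
The interval measured at a ground-based detector is the dilated one; the clock in the proton's rest frame measures the proper time τ = Δt/γ = 77.22/3.447 ms.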